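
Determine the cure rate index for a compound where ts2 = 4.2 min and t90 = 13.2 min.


CRI = 100 / (t90 - ts2)
= 100 / (13.2 - 4.2)
= 100 / 9.0
= 11.11 min^-1

11.11 min^-1


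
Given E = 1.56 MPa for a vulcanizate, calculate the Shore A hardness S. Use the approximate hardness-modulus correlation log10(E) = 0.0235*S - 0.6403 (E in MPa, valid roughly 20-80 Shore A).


log10(E) = 0.0235*S - 0.6403  =>  S = (log10(E) + 0.6403) / 0.0235
log10(1.56) = 0.193125
S = (0.193125 + 0.6403) / 0.0235 = 0.833425 / 0.0235
S = 35.5

Shore A = 35.5


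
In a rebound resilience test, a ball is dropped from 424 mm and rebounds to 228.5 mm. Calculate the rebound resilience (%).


Resilience = h_rebound / h_drop * 100
= 228.5 / 424 * 100
= 53.9%

53.9%


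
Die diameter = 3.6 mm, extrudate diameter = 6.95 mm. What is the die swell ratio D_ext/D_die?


Die swell ratio = D_extrudate / D_die
= 6.95 / 3.6
= 1.931

Die swell = 1.931


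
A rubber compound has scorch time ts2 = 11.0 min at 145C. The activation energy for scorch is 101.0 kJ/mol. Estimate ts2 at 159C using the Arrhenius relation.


Convert temperatures: T1 = 145 + 273.15 = 418.15 K, T2 = 159 + 273.15 = 432.15 K
ts2_new = 11.0 * exp(101000 / 8.314 * (1/432.15 - 1/418.15))
1/T2 - 1/T1 = -7.7475e-05
ts2_new = 4.29 min

4.29 min


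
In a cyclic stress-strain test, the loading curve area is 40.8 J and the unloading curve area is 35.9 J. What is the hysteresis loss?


Hysteresis loss = loading - unloading
= 40.8 - 35.9
= 4.9 J

4.9 J


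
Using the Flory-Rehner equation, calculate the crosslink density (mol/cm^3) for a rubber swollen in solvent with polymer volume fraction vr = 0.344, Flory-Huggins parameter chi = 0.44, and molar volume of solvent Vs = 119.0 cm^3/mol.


ln(1 - vr) = ln(1 - 0.344) = -0.4216
Numerator = -((-0.4216) + 0.344 + 0.44 * 0.344^2) = 0.0255
Denominator = 119.0 * (0.344^(1/3) - 0.344/2) = 62.9129
nu = 0.0255 / 62.9129 = 4.0575e-04 mol/cm^3

4.0575e-04 mol/cm^3


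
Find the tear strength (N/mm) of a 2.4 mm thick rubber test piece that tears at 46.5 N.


Tear strength = force / thickness
= 46.5 / 2.4
= 19.38 N/mm

19.38 N/mm


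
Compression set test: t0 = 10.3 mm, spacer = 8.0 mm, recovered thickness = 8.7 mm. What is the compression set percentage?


CS = (t0 - recovered) / (t0 - ts) * 100
= (10.3 - 8.7) / (10.3 - 8.0) * 100
= 1.6 / 2.3 * 100
= 69.6%

69.6%


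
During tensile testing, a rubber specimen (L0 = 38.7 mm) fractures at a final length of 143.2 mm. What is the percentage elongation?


Elongation = (Lf - L0) / L0 * 100
= (143.2 - 38.7) / 38.7 * 100
= 104.5 / 38.7 * 100
= 270.0%

270.0%


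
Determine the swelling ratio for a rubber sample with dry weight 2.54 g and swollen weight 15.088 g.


Q = W_swollen / W_dry
Q = 15.088 / 2.54
Q = 5.94

Q = 5.94


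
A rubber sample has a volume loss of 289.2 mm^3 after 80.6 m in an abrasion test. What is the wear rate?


Rate = volume_loss / distance
= 289.2 / 80.6
= 3.588 mm^3/m

3.588 mm^3/m


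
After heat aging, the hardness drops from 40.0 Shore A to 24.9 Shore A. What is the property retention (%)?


Retention = aged / original * 100
= 24.9 / 40.0 * 100
= 62.2%

62.2%


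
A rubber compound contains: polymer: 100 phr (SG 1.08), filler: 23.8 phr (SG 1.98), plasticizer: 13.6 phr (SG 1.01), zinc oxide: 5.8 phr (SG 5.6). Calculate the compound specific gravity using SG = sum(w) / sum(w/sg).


Sum of weights = 143.2
Volume contributions:
  polymer: 100/1.08 = 92.5926
  filler: 23.8/1.98 = 12.0202
  plasticizer: 13.6/1.01 = 13.4653
  zinc oxide: 5.8/5.6 = 1.0357
Sum of volumes = 119.1139
SG = 143.2 / 119.1139 = 1.202

SG = 1.202


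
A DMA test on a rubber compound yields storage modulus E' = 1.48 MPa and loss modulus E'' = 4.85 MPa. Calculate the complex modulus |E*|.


|E*| = sqrt(E'^2 + E''^2)
= sqrt(1.48^2 + 4.85^2)
= sqrt(2.1904 + 23.5225)
= 5.071 MPa

5.071 MPa


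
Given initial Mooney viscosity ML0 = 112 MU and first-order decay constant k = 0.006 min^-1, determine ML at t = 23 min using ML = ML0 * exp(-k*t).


ML = ML0 * exp(-k * t)
ML = 112 * exp(-0.006 * 23)
ML = 112 * 0.8711
ML = 97.56 MU

97.56 MU


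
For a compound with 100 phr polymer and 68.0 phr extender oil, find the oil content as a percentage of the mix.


Oil % = oil / (100 + oil) * 100
= 68.0 / (100 + 68.0) * 100
= 68.0 / 168.0 * 100
= 40.48%

40.48%


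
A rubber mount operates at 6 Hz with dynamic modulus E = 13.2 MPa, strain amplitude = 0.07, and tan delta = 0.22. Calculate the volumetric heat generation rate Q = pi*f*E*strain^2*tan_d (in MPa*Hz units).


Q = pi * f * E * strain^2 * tan_d
= pi * 6 * 13.2 * 0.07^2 * 0.22
= pi * 6 * 13.2 * 0.0049 * 0.22
= 0.2682

Q = 0.2682


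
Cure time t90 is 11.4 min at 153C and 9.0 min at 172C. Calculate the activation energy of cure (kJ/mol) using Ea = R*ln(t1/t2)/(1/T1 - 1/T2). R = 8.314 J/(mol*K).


T1 = 426.15 K, T2 = 445.15 K
1/T1 - 1/T2 = 1.0016e-04
ln(t1/t2) = ln(11.4/9.0) = 0.2364
Ea = 8.314 * 0.2364 / 1.0016e-04 = 19622.4009 J/mol
Ea = 19.62 kJ/mol

19.62 kJ/mol


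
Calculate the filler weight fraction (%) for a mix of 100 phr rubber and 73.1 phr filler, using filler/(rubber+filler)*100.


Filler % = filler / (rubber + filler) * 100
= 73.1 / (100 + 73.1) * 100
= 73.1 / 173.1 * 100
= 42.23%

42.23%


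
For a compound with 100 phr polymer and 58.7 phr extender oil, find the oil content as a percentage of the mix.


Oil % = oil / (100 + oil) * 100
= 58.7 / (100 + 58.7) * 100
= 58.7 / 158.7 * 100
= 36.99%

36.99%


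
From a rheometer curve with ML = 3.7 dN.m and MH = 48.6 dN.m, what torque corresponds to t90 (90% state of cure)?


M90 = ML + 0.9 * (MH - ML)
M90 = 3.7 + 0.9 * (48.6 - 3.7)
M90 = 3.7 + 0.9 * 44.9
M90 = 44.11 dN.m

44.11 dN.m


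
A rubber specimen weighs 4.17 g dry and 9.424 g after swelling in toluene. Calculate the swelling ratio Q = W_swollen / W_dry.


Q = W_swollen / W_dry
Q = 9.424 / 4.17
Q = 2.26

Q = 2.26


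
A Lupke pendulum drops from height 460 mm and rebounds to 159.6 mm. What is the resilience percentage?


Resilience = h_rebound / h_drop * 100
= 159.6 / 460 * 100
= 34.7%

34.7%


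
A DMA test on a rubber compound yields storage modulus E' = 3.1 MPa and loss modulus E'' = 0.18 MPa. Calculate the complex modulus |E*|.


|E*| = sqrt(E'^2 + E''^2)
= sqrt(3.1^2 + 0.18^2)
= sqrt(9.6100 + 0.0324)
= 3.105 MPa

3.105 MPa


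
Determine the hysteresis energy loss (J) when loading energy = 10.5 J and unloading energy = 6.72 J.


Hysteresis loss = loading - unloading
= 10.5 - 6.72
= 3.78 J

3.78 J


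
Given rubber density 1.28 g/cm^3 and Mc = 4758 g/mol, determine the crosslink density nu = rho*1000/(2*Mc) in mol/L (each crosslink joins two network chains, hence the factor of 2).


nu = rho * 1000 / (2 * Mc)
nu = 1.28 * 1000 / (2 * 4758)
nu = 1280.0 / 9516
nu = 0.1345 mol/L

0.1345 mol/L


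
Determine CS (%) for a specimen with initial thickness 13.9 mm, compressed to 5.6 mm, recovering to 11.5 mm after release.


CS = (t0 - recovered) / (t0 - ts) * 100
= (13.9 - 11.5) / (13.9 - 5.6) * 100
= 2.4 / 8.3 * 100
= 28.9%

28.9%


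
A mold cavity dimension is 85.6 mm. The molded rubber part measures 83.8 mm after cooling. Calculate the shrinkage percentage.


Shrinkage = (mold - part) / mold * 100
= (85.6 - 83.8) / 85.6 * 100
= 1.8 / 85.6 * 100
= 2.1%

2.1%


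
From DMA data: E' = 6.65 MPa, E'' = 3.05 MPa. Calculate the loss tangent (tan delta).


tan delta = E'' / E'
= 3.05 / 6.65
= 0.4586

tan delta = 0.4586


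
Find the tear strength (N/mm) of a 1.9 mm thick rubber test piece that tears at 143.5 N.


Tear strength = force / thickness
= 143.5 / 1.9
= 75.53 N/mm

75.53 N/mm


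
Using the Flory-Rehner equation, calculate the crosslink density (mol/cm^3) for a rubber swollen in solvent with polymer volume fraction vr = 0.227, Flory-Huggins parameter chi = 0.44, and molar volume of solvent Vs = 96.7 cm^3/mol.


ln(1 - vr) = ln(1 - 0.227) = -0.2575
Numerator = -((-0.2575) + 0.227 + 0.44 * 0.227^2) = 0.0078
Denominator = 96.7 * (0.227^(1/3) - 0.227/2) = 48.0132
nu = 0.0078 / 48.0132 = 1.6253e-04 mol/cm^3

1.6253e-04 mol/cm^3


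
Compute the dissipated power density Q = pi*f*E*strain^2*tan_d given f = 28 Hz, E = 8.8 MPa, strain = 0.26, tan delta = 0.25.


Q = pi * f * E * strain^2 * tan_d
= pi * 28 * 8.8 * 0.26^2 * 0.25
= pi * 28 * 8.8 * 0.0676 * 0.25
= 13.0821

Q = 13.0821


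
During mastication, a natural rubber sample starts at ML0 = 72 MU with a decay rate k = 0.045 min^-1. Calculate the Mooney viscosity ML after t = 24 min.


ML = ML0 * exp(-k * t)
ML = 72 * exp(-0.045 * 24)
ML = 72 * 0.3396
ML = 24.45 MU

24.45 MU


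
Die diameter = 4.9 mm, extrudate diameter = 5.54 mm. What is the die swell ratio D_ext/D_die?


Die swell ratio = D_extrudate / D_die
= 5.54 / 4.9
= 1.131

Die swell = 1.131


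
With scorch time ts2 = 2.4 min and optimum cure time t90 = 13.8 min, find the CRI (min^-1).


CRI = 100 / (t90 - ts2)
= 100 / (13.8 - 2.4)
= 100 / 11.4
= 8.77 min^-1

8.77 min^-1


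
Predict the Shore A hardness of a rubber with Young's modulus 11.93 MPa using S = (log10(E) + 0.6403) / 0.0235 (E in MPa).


log10(E) = 0.0235*S - 0.6403  =>  S = (log10(E) + 0.6403) / 0.0235
log10(11.93) = 1.076640
S = (1.076640 + 0.6403) / 0.0235 = 1.716940 / 0.0235
S = 73.1

Shore A = 73.1


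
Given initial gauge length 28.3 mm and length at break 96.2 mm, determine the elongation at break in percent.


Elongation = (Lf - L0) / L0 * 100
= (96.2 - 28.3) / 28.3 * 100
= 67.9 / 28.3 * 100
= 239.9%

239.9%


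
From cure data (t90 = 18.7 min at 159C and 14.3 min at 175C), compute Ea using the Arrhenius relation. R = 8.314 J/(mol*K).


T1 = 432.15 K, T2 = 448.15 K
1/T1 - 1/T2 = 8.2616e-05
ln(t1/t2) = ln(18.7/14.3) = 0.2683
Ea = 8.314 * 0.2683 / 8.2616e-05 = 26996.6782 J/mol
Ea = 27.0 kJ/mol

27.0 kJ/mol


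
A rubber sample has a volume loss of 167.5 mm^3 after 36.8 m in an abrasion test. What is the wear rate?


Rate = volume_loss / distance
= 167.5 / 36.8
= 4.552 mm^3/m

4.552 mm^3/m


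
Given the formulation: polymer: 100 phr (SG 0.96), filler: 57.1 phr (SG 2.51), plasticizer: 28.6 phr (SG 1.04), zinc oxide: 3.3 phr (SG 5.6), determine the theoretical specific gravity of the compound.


Sum of weights = 189.0
Volume contributions:
  polymer: 100/0.96 = 104.1667
  filler: 57.1/2.51 = 22.7490
  plasticizer: 28.6/1.04 = 27.5000
  zinc oxide: 3.3/5.6 = 0.5893
Sum of volumes = 155.0050
SG = 189.0 / 155.0050 = 1.219

SG = 1.219


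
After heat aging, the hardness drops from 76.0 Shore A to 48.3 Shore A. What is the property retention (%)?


Retention = aged / original * 100
= 48.3 / 76.0 * 100
= 63.6%

63.6%


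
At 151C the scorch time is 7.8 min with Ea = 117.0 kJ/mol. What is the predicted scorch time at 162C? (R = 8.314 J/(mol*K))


Convert temperatures: T1 = 151 + 273.15 = 424.15 K, T2 = 162 + 273.15 = 435.15 K
ts2_new = 7.8 * exp(117000 / 8.314 * (1/435.15 - 1/424.15))
1/T2 - 1/T1 = -5.9598e-05
ts2_new = 3.37 min

3.37 min


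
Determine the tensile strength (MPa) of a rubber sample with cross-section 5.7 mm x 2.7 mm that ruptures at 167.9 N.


Area = width * thickness = 5.7 * 2.7 = 15.39 mm^2
TS = force / area = 167.9 / 15.39 = 10.91 MPa

10.91 MPa


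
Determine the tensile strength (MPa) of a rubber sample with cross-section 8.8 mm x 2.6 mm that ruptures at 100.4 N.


Area = width * thickness = 8.8 * 2.6 = 22.88 mm^2
TS = force / area = 100.4 / 22.88 = 4.39 MPa

4.39 MPa


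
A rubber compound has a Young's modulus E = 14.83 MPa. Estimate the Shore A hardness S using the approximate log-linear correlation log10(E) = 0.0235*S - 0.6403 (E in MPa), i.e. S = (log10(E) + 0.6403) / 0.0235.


log10(E) = 0.0235*S - 0.6403  =>  S = (log10(E) + 0.6403) / 0.0235
log10(14.83) = 1.171141
S = (1.171141 + 0.6403) / 0.0235 = 1.811441 / 0.0235
S = 77.1

Shore A = 77.1


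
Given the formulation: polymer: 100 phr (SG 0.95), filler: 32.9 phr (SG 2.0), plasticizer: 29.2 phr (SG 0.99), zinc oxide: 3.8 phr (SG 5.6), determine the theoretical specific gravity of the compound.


Sum of weights = 165.9
Volume contributions:
  polymer: 100/0.95 = 105.2632
  filler: 32.9/2.0 = 16.4500
  plasticizer: 29.2/0.99 = 29.4949
  zinc oxide: 3.8/5.6 = 0.6786
Sum of volumes = 151.8867
SG = 165.9 / 151.8867 = 1.092

SG = 1.092


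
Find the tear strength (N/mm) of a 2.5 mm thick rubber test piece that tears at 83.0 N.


Tear strength = force / thickness
= 83.0 / 2.5
= 33.2 N/mm

33.2 N/mm


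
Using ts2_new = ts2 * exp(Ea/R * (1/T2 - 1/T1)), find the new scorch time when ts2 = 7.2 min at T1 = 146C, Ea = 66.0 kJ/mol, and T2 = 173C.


Convert temperatures: T1 = 146 + 273.15 = 419.15 K, T2 = 173 + 273.15 = 446.15 K
ts2_new = 7.2 * exp(66000 / 8.314 * (1/446.15 - 1/419.15))
1/T2 - 1/T1 = -1.4438e-04
ts2_new = 2.29 min

2.29 min


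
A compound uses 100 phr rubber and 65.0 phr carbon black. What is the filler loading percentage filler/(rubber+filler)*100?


Filler % = filler / (rubber + filler) * 100
= 65.0 / (100 + 65.0) * 100
= 65.0 / 165.0 * 100
= 39.39%

39.39%


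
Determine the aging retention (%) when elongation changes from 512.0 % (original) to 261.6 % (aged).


Retention = aged / original * 100
= 261.6 / 512.0 * 100
= 51.1%

51.1%


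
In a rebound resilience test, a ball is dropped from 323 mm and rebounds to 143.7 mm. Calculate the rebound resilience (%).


Resilience = h_rebound / h_drop * 100
= 143.7 / 323 * 100
= 44.5%

44.5%


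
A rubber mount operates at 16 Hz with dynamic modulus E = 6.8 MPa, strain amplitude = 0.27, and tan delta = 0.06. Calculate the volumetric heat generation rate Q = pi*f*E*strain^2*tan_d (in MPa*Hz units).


Q = pi * f * E * strain^2 * tan_d
= pi * 16 * 6.8 * 0.27^2 * 0.06
= pi * 16 * 6.8 * 0.0729 * 0.06
= 1.4951

Q = 1.4951


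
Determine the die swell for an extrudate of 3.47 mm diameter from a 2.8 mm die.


Die swell ratio = D_extrudate / D_die
= 3.47 / 2.8
= 1.239

Die swell = 1.239


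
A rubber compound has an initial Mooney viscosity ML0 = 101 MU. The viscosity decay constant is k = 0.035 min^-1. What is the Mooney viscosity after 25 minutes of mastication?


ML = ML0 * exp(-k * t)
ML = 101 * exp(-0.035 * 25)
ML = 101 * 0.4169
ML = 42.1 MU

42.1 MU


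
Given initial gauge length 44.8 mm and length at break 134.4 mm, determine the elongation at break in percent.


Elongation = (Lf - L0) / L0 * 100
= (134.4 - 44.8) / 44.8 * 100
= 89.6 / 44.8 * 100
= 200.0%

200.0%


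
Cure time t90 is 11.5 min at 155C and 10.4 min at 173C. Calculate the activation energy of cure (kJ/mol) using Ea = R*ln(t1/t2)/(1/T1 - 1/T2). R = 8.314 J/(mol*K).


T1 = 428.15 K, T2 = 446.15 K
1/T1 - 1/T2 = 9.4231e-05
ln(t1/t2) = ln(11.5/10.4) = 0.1005
Ea = 8.314 * 0.1005 / 9.4231e-05 = 8870.7135 J/mol
Ea = 8.87 kJ/mol

8.87 kJ/mol


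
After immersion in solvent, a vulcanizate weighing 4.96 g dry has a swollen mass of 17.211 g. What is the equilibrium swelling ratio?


Q = W_swollen / W_dry
Q = 17.211 / 4.96
Q = 3.47

Q = 3.47


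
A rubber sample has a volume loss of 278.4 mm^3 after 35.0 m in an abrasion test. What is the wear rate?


Rate = volume_loss / distance
= 278.4 / 35.0
= 7.954 mm^3/m

7.954 mm^3/m


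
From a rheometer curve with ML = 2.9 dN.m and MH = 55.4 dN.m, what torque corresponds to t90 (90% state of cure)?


M90 = ML + 0.9 * (MH - ML)
M90 = 2.9 + 0.9 * (55.4 - 2.9)
M90 = 2.9 + 0.9 * 52.5
M90 = 50.15 dN.m

50.15 dN.m


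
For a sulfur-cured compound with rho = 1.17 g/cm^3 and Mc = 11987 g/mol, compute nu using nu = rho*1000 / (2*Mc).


nu = rho * 1000 / (2 * Mc)
nu = 1.17 * 1000 / (2 * 11987)
nu = 1170.0 / 23974
nu = 0.0488 mol/L

0.0488 mol/L


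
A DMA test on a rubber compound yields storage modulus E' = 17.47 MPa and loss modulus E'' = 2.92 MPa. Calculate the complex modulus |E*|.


|E*| = sqrt(E'^2 + E''^2)
= sqrt(17.47^2 + 2.92^2)
= sqrt(305.2009 + 8.5264)
= 17.712 MPa

17.712 MPa


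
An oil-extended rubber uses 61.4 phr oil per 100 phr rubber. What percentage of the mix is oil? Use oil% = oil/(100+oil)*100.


Oil % = oil / (100 + oil) * 100
= 61.4 / (100 + 61.4) * 100
= 61.4 / 161.4 * 100
= 38.04%

38.04%


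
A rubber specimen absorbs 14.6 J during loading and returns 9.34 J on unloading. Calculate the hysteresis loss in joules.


Hysteresis loss = loading - unloading
= 14.6 - 9.34
= 5.26 J

5.26 J


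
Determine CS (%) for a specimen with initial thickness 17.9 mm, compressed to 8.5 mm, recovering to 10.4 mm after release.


CS = (t0 - recovered) / (t0 - ts) * 100
= (17.9 - 10.4) / (17.9 - 8.5) * 100
= 7.5 / 9.4 * 100
= 79.8%

79.8%


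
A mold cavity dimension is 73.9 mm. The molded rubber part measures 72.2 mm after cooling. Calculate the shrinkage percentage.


Shrinkage = (mold - part) / mold * 100
= (73.9 - 72.2) / 73.9 * 100
= 1.7 / 73.9 * 100
= 2.3%

2.3%


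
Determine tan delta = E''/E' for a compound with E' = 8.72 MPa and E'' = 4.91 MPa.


tan delta = E'' / E'
= 4.91 / 8.72
= 0.5631

tan delta = 0.5631


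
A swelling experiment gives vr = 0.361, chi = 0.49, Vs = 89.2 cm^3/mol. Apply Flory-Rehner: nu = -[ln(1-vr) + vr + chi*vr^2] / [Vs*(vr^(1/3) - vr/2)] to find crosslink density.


ln(1 - vr) = ln(1 - 0.361) = -0.4479
Numerator = -((-0.4479) + 0.361 + 0.49 * 0.361^2) = 0.0230
Denominator = 89.2 * (0.361^(1/3) - 0.361/2) = 47.4131
nu = 0.0230 / 47.4131 = 4.8496e-04 mol/cm^3

4.8496e-04 mol/cm^3


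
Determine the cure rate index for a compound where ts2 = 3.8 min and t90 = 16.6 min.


CRI = 100 / (t90 - ts2)
= 100 / (16.6 - 3.8)
= 100 / 12.8
= 7.81 min^-1

7.81 min^-1


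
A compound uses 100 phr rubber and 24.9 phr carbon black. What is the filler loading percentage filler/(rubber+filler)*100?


Filler % = filler / (rubber + filler) * 100
= 24.9 / (100 + 24.9) * 100
= 24.9 / 124.9 * 100
= 19.94%

19.94%


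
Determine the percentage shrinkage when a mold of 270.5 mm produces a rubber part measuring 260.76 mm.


Shrinkage = (mold - part) / mold * 100
= (270.5 - 260.76) / 270.5 * 100
= 9.74 / 270.5 * 100
= 3.6%

3.6%


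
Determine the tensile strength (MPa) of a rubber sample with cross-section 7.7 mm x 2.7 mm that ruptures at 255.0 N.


Area = width * thickness = 7.7 * 2.7 = 20.79 mm^2
TS = force / area = 255.0 / 20.79 = 12.27 MPa

12.27 MPa


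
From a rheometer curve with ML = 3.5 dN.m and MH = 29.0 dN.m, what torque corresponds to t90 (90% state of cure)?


M90 = ML + 0.9 * (MH - ML)
M90 = 3.5 + 0.9 * (29.0 - 3.5)
M90 = 3.5 + 0.9 * 25.5
M90 = 26.45 dN.m

26.45 dN.m


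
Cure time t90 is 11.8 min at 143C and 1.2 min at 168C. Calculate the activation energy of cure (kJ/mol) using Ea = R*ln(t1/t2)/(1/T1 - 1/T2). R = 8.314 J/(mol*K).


T1 = 416.15 K, T2 = 441.15 K
1/T1 - 1/T2 = 1.3618e-04
ln(t1/t2) = ln(11.8/1.2) = 2.2858
Ea = 8.314 * 2.2858 / 1.3618e-04 = 139553.3408 J/mol
Ea = 139.55 kJ/mol

139.55 kJ/mol


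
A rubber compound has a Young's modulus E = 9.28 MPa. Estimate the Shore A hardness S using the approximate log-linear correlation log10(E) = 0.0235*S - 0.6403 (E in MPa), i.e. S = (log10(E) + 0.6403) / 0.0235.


log10(E) = 0.0235*S - 0.6403  =>  S = (log10(E) + 0.6403) / 0.0235
log10(9.28) = 0.967548
S = (0.967548 + 0.6403) / 0.0235 = 1.607848 / 0.0235
S = 68.4

Shore A = 68.4


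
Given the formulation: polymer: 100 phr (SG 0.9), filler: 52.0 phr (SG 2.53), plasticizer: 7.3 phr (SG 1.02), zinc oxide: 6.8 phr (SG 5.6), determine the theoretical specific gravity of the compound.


Sum of weights = 166.1
Volume contributions:
  polymer: 100/0.9 = 111.1111
  filler: 52.0/2.53 = 20.5534
  plasticizer: 7.3/1.02 = 7.1569
  zinc oxide: 6.8/5.6 = 1.2143
Sum of volumes = 140.0356
SG = 166.1 / 140.0356 = 1.186

SG = 1.186


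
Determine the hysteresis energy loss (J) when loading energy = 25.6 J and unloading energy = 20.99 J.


Hysteresis loss = loading - unloading
= 25.6 - 20.99
= 4.61 J

4.61 J


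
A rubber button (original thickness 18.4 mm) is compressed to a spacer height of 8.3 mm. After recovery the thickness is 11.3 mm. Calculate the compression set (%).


CS = (t0 - recovered) / (t0 - ts) * 100
= (18.4 - 11.3) / (18.4 - 8.3) * 100
= 7.1 / 10.1 * 100
= 70.3%

70.3%


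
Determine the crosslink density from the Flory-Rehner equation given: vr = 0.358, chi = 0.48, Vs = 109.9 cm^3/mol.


ln(1 - vr) = ln(1 - 0.358) = -0.4432
Numerator = -((-0.4432) + 0.358 + 0.48 * 0.358^2) = 0.0236
Denominator = 109.9 * (0.358^(1/3) - 0.358/2) = 58.3634
nu = 0.0236 / 58.3634 = 4.0519e-04 mol/cm^3

4.0519e-04 mol/cm^3


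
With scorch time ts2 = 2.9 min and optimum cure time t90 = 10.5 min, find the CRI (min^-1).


CRI = 100 / (t90 - ts2)
= 100 / (10.5 - 2.9)
= 100 / 7.6
= 13.16 min^-1

13.16 min^-1


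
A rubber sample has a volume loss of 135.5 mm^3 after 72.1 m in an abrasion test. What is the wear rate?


Rate = volume_loss / distance
= 135.5 / 72.1
= 1.879 mm^3/m

1.879 mm^3/m


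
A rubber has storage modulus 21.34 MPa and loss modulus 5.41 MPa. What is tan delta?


tan delta = E'' / E'
= 5.41 / 21.34
= 0.2535

tan delta = 0.2535


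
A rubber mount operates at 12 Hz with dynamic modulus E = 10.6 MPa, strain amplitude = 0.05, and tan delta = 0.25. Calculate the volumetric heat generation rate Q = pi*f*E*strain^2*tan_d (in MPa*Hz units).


Q = pi * f * E * strain^2 * tan_d
= pi * 12 * 10.6 * 0.05^2 * 0.25
= pi * 12 * 10.6 * 0.0025 * 0.25
= 0.2498

Q = 0.2498


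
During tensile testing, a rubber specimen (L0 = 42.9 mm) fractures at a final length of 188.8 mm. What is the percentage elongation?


Elongation = (Lf - L0) / L0 * 100
= (188.8 - 42.9) / 42.9 * 100
= 145.9 / 42.9 * 100
= 340.1%

340.1%


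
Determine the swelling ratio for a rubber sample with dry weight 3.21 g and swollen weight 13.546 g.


Q = W_swollen / W_dry
Q = 13.546 / 3.21
Q = 4.22

Q = 4.22


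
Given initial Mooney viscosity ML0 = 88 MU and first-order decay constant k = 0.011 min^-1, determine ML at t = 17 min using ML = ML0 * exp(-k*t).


ML = ML0 * exp(-k * t)
ML = 88 * exp(-0.011 * 17)
ML = 88 * 0.8294
ML = 72.99 MU

72.99 MU


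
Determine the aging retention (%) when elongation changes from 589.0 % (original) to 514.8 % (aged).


Retention = aged / original * 100
= 514.8 / 589.0 * 100
= 87.4%

87.4%


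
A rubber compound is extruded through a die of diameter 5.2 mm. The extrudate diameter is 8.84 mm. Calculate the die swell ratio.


Die swell ratio = D_extrudate / D_die
= 8.84 / 5.2
= 1.7

Die swell = 1.7


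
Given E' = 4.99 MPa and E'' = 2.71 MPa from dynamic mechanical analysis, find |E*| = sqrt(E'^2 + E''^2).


|E*| = sqrt(E'^2 + E''^2)
= sqrt(4.99^2 + 2.71^2)
= sqrt(24.9001 + 7.3441)
= 5.678 MPa

5.678 MPa


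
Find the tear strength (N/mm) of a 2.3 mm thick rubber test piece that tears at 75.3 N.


Tear strength = force / thickness
= 75.3 / 2.3
= 32.74 N/mm

32.74 N/mm


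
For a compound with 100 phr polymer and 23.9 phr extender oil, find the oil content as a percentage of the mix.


Oil % = oil / (100 + oil) * 100
= 23.9 / (100 + 23.9) * 100
= 23.9 / 123.9 * 100
= 19.29%

19.29%


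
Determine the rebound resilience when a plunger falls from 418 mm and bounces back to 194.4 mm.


Resilience = h_rebound / h_drop * 100
= 194.4 / 418 * 100
= 46.5%

46.5%


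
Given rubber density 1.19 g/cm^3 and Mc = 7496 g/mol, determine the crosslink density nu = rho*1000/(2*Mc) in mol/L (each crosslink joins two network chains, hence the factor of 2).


nu = rho * 1000 / (2 * Mc)
nu = 1.19 * 1000 / (2 * 7496)
nu = 1190.0 / 14992
nu = 0.0794 mol/L

0.0794 mol/L


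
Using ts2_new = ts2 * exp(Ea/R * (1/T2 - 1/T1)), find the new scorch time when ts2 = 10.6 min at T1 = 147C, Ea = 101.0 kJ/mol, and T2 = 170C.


Convert temperatures: T1 = 147 + 273.15 = 420.15 K, T2 = 170 + 273.15 = 443.15 K
ts2_new = 10.6 * exp(101000 / 8.314 * (1/443.15 - 1/420.15))
1/T2 - 1/T1 = -1.2353e-04
ts2_new = 2.36 min

2.36 min


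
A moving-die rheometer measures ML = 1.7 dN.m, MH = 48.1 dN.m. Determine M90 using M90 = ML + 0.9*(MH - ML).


M90 = ML + 0.9 * (MH - ML)
M90 = 1.7 + 0.9 * (48.1 - 1.7)
M90 = 1.7 + 0.9 * 46.4
M90 = 43.46 dN.m

43.46 dN.m


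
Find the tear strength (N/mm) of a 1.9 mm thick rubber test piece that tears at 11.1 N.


Tear strength = force / thickness
= 11.1 / 1.9
= 5.84 N/mm

5.84 N/mm


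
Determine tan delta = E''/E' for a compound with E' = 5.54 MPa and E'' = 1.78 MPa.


tan delta = E'' / E'
= 1.78 / 5.54
= 0.3213

tan delta = 0.3213


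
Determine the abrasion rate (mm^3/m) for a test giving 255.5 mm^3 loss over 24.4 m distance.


Rate = volume_loss / distance
= 255.5 / 24.4
= 10.471 mm^3/m

10.471 mm^3/m


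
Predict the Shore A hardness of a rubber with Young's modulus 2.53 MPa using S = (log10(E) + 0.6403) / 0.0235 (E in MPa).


log10(E) = 0.0235*S - 0.6403  =>  S = (log10(E) + 0.6403) / 0.0235
log10(2.53) = 0.403121
S = (0.403121 + 0.6403) / 0.0235 = 1.043421 / 0.0235
S = 44.4

Shore A = 44.4


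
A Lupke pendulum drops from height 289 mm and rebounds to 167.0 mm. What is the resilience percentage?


Resilience = h_rebound / h_drop * 100
= 167.0 / 289 * 100
= 57.8%

57.8%


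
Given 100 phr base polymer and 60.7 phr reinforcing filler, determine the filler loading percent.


Filler % = filler / (rubber + filler) * 100
= 60.7 / (100 + 60.7) * 100
= 60.7 / 160.7 * 100
= 37.77%

37.77%


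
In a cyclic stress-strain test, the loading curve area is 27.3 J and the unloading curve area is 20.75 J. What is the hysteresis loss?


Hysteresis loss = loading - unloading
= 27.3 - 20.75
= 6.55 J

6.55 J


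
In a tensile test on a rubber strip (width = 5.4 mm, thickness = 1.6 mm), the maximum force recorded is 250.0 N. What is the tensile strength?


Area = width * thickness = 5.4 * 1.6 = 8.64 mm^2
TS = force / area = 250.0 / 8.64 = 28.94 MPa

28.94 MPa


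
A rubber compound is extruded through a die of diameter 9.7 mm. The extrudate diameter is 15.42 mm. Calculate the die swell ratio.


Die swell ratio = D_extrudate / D_die
= 15.42 / 9.7
= 1.59

Die swell = 1.59


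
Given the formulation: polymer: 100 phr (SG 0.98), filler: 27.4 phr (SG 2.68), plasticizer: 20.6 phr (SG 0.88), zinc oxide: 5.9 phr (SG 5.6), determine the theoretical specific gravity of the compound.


Sum of weights = 153.9
Volume contributions:
  polymer: 100/0.98 = 102.0408
  filler: 27.4/2.68 = 10.2239
  plasticizer: 20.6/0.88 = 23.4091
  zinc oxide: 5.9/5.6 = 1.0536
Sum of volumes = 136.7274
SG = 153.9 / 136.7274 = 1.126

SG = 1.126


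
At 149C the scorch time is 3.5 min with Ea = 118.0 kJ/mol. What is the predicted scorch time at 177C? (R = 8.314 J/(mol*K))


Convert temperatures: T1 = 149 + 273.15 = 422.15 K, T2 = 177 + 273.15 = 450.15 K
ts2_new = 3.5 * exp(118000 / 8.314 * (1/450.15 - 1/422.15))
1/T2 - 1/T1 = -1.4734e-04
ts2_new = 0.43 min

0.43 min


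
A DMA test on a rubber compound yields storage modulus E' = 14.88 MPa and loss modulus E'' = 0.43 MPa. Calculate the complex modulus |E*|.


|E*| = sqrt(E'^2 + E''^2)
= sqrt(14.88^2 + 0.43^2)
= sqrt(221.4144 + 0.1849)
= 14.886 MPa

14.886 MPa


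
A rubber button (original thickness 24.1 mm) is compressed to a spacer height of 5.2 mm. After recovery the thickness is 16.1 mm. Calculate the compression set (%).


CS = (t0 - recovered) / (t0 - ts) * 100
= (24.1 - 16.1) / (24.1 - 5.2) * 100
= 8.0 / 18.9 * 100
= 42.3%

42.3%


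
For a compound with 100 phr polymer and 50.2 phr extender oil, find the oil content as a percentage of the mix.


Oil % = oil / (100 + oil) * 100
= 50.2 / (100 + 50.2) * 100
= 50.2 / 150.2 * 100
= 33.42%

33.42%


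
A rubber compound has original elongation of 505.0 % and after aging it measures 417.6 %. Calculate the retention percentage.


Retention = aged / original * 100
= 417.6 / 505.0 * 100
= 82.7%

82.7%


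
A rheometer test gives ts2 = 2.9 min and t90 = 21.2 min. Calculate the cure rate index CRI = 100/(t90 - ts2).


CRI = 100 / (t90 - ts2)
= 100 / (21.2 - 2.9)
= 100 / 18.3
= 5.46 min^-1

5.46 min^-1


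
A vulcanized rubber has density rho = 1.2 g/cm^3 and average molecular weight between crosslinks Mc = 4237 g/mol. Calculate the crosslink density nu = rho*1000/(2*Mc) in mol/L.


nu = rho * 1000 / (2 * Mc)
nu = 1.2 * 1000 / (2 * 4237)
nu = 1200.0 / 8474
nu = 0.1416 mol/L

0.1416 mol/L


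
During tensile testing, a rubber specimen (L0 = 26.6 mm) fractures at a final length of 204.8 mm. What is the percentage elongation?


Elongation = (Lf - L0) / L0 * 100
= (204.8 - 26.6) / 26.6 * 100
= 178.2 / 26.6 * 100
= 669.9%

669.9%


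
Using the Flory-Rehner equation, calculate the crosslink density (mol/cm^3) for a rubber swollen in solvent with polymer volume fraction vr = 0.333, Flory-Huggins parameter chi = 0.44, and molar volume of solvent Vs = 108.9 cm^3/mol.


ln(1 - vr) = ln(1 - 0.333) = -0.4050
Numerator = -((-0.4050) + 0.333 + 0.44 * 0.333^2) = 0.0232
Denominator = 108.9 * (0.333^(1/3) - 0.333/2) = 57.3500
nu = 0.0232 / 57.3500 = 4.0408e-04 mol/cm^3

4.0408e-04 mol/cm^3


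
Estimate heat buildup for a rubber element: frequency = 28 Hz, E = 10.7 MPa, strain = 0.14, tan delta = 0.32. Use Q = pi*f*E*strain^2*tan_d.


Q = pi * f * E * strain^2 * tan_d
= pi * 28 * 10.7 * 0.14^2 * 0.32
= pi * 28 * 10.7 * 0.0196 * 0.32
= 5.9033

Q = 5.9033


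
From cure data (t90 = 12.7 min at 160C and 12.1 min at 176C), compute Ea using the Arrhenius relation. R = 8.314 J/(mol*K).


T1 = 433.15 K, T2 = 449.15 K
1/T1 - 1/T2 = 8.2241e-05
ln(t1/t2) = ln(12.7/12.1) = 0.0484
Ea = 8.314 * 0.0484 / 8.2241e-05 = 4892.5366 J/mol
Ea = 4.89 kJ/mol

4.89 kJ/mol


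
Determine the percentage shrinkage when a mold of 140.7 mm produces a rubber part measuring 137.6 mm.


Shrinkage = (mold - part) / mold * 100
= (140.7 - 137.6) / 140.7 * 100
= 3.1 / 140.7 * 100
= 2.2%

2.2%


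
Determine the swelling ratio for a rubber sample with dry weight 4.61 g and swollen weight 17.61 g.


Q = W_swollen / W_dry
Q = 17.61 / 4.61
Q = 3.82

Q = 3.82


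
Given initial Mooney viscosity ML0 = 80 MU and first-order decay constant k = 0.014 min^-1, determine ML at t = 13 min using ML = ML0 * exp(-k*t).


ML = ML0 * exp(-k * t)
ML = 80 * exp(-0.014 * 13)
ML = 80 * 0.8336
ML = 66.69 MU

66.69 MU


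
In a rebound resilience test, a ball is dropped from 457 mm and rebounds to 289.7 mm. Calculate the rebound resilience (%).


Resilience = h_rebound / h_drop * 100
= 289.7 / 457 * 100
= 63.4%

63.4%


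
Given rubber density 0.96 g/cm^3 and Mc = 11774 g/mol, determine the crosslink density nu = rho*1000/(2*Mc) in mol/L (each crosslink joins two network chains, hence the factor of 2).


nu = rho * 1000 / (2 * Mc)
nu = 0.96 * 1000 / (2 * 11774)
nu = 960.0 / 23548
nu = 0.0408 mol/L

0.0408 mol/L


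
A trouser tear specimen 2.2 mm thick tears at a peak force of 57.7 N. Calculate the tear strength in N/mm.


Tear strength = force / thickness
= 57.7 / 2.2
= 26.23 N/mm

26.23 N/mm


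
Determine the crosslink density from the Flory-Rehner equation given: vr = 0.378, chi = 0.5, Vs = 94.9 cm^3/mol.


ln(1 - vr) = ln(1 - 0.378) = -0.4748
Numerator = -((-0.4748) + 0.378 + 0.5 * 0.378^2) = 0.0254
Denominator = 94.9 * (0.378^(1/3) - 0.378/2) = 50.6807
nu = 0.0254 / 50.6807 = 5.0065e-04 mol/cm^3

5.0065e-04 mol/cm^3


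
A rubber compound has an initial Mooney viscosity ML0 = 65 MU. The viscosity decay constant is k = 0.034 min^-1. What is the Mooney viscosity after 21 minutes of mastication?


ML = ML0 * exp(-k * t)
ML = 65 * exp(-0.034 * 21)
ML = 65 * 0.4897
ML = 31.83 MU

31.83 MU


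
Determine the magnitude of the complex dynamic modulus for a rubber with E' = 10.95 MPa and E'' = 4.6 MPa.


|E*| = sqrt(E'^2 + E''^2)
= sqrt(10.95^2 + 4.6^2)
= sqrt(119.9025 + 21.1600)
= 11.877 MPa

11.877 MPa


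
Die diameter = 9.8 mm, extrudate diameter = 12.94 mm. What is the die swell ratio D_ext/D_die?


Die swell ratio = D_extrudate / D_die
= 12.94 / 9.8
= 1.32

Die swell = 1.32


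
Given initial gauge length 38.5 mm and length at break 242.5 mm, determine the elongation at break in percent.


Elongation = (Lf - L0) / L0 * 100
= (242.5 - 38.5) / 38.5 * 100
= 204.0 / 38.5 * 100
= 529.9%

529.9%


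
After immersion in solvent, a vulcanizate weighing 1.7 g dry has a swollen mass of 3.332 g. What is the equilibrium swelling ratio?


Q = W_swollen / W_dry
Q = 3.332 / 1.7
Q = 1.96

Q = 1.96


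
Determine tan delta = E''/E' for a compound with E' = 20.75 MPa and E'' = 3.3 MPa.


tan delta = E'' / E'
= 3.3 / 20.75
= 0.159

tan delta = 0.159


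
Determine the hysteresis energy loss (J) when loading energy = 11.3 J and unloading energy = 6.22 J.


Hysteresis loss = loading - unloading
= 11.3 - 6.22
= 5.08 J

5.08 J


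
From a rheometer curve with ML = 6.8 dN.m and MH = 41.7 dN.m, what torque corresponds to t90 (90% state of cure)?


M90 = ML + 0.9 * (MH - ML)
M90 = 6.8 + 0.9 * (41.7 - 6.8)
M90 = 6.8 + 0.9 * 34.9
M90 = 38.21 dN.m

38.21 dN.m


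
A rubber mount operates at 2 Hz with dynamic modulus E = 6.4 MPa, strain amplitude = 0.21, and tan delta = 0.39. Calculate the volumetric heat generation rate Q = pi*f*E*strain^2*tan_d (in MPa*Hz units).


Q = pi * f * E * strain^2 * tan_d
= pi * 2 * 6.4 * 0.21^2 * 0.39
= pi * 2 * 6.4 * 0.0441 * 0.39
= 0.6916

Q = 0.6916


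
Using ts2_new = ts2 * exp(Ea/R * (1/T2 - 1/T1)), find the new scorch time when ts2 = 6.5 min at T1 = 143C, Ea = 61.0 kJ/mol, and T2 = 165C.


Convert temperatures: T1 = 143 + 273.15 = 416.15 K, T2 = 165 + 273.15 = 438.15 K
ts2_new = 6.5 * exp(61000 / 8.314 * (1/438.15 - 1/416.15))
1/T2 - 1/T1 = -1.2066e-04
ts2_new = 2.68 min

2.68 min


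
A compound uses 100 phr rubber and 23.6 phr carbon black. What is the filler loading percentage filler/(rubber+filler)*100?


Filler % = filler / (rubber + filler) * 100
= 23.6 / (100 + 23.6) * 100
= 23.6 / 123.6 * 100
= 19.09%

19.09%


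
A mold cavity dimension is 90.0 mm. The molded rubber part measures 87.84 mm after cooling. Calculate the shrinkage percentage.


Shrinkage = (mold - part) / mold * 100
= (90.0 - 87.84) / 90.0 * 100
= 2.16 / 90.0 * 100
= 2.4%

2.4%


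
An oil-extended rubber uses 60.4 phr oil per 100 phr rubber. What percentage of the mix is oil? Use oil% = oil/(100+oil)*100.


Oil % = oil / (100 + oil) * 100
= 60.4 / (100 + 60.4) * 100
= 60.4 / 160.4 * 100
= 37.66%

37.66%


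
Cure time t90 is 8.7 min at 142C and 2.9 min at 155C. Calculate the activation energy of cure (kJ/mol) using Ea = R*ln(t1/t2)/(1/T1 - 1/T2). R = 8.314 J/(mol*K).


T1 = 415.15 K, T2 = 428.15 K
1/T1 - 1/T2 = 7.3138e-05
ln(t1/t2) = ln(8.7/2.9) = 1.0986
Ea = 8.314 * 1.0986 / 7.3138e-05 = 124885.5271 J/mol
Ea = 124.89 kJ/mol

124.89 kJ/mol


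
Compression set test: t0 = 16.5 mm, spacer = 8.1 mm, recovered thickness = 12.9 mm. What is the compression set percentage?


CS = (t0 - recovered) / (t0 - ts) * 100
= (16.5 - 12.9) / (16.5 - 8.1) * 100
= 3.6 / 8.4 * 100
= 42.9%

42.9%


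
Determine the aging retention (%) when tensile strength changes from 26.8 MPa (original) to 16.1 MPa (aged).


Retention = aged / original * 100
= 16.1 / 26.8 * 100
= 60.1%

60.1%


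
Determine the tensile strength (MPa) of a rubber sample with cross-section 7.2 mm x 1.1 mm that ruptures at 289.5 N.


Area = width * thickness = 7.2 * 1.1 = 7.92 mm^2
TS = force / area = 289.5 / 7.92 = 36.55 MPa

36.55 MPa


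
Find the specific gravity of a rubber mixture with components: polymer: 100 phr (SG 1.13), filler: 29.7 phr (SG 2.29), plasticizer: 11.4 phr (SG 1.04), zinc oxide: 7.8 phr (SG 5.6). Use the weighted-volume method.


Sum of weights = 148.9
Volume contributions:
  polymer: 100/1.13 = 88.4956
  filler: 29.7/2.29 = 12.9694
  plasticizer: 11.4/1.04 = 10.9615
  zinc oxide: 7.8/5.6 = 1.3929
Sum of volumes = 113.8194
SG = 148.9 / 113.8194 = 1.308

SG = 1.308


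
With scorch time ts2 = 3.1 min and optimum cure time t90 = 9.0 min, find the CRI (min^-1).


CRI = 100 / (t90 - ts2)
= 100 / (9.0 - 3.1)
= 100 / 5.9
= 16.95 min^-1

16.95 min^-1


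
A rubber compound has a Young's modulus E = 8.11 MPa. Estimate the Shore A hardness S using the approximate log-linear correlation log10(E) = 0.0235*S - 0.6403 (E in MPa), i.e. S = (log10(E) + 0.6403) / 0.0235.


log10(E) = 0.0235*S - 0.6403  =>  S = (log10(E) + 0.6403) / 0.0235
log10(8.11) = 0.909021
S = (0.909021 + 0.6403) / 0.0235 = 1.549321 / 0.0235
S = 65.9

Shore A = 65.9


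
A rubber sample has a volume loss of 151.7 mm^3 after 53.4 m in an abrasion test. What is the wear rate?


Rate = volume_loss / distance
= 151.7 / 53.4
= 2.841 mm^3/m

2.841 mm^3/m


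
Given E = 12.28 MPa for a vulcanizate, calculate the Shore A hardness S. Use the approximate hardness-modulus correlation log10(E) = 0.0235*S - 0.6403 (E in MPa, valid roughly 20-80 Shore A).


log10(E) = 0.0235*S - 0.6403  =>  S = (log10(E) + 0.6403) / 0.0235
log10(12.28) = 1.089198
S = (1.089198 + 0.6403) / 0.0235 = 1.729498 / 0.0235
S = 73.6

Shore A = 73.6


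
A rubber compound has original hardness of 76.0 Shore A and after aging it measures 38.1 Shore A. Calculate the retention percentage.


Retention = aged / original * 100
= 38.1 / 76.0 * 100
= 50.1%

50.1%


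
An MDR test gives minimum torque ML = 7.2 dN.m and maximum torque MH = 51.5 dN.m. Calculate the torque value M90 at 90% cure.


M90 = ML + 0.9 * (MH - ML)
M90 = 7.2 + 0.9 * (51.5 - 7.2)
M90 = 7.2 + 0.9 * 44.3
M90 = 47.07 dN.m

47.07 dN.m


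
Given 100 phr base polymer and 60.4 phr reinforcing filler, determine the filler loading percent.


Filler % = filler / (rubber + filler) * 100
= 60.4 / (100 + 60.4) * 100
= 60.4 / 160.4 * 100
= 37.66%

37.66%


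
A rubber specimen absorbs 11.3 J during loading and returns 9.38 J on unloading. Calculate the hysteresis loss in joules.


Hysteresis loss = loading - unloading
= 11.3 - 9.38
= 1.92 J

1.92 J


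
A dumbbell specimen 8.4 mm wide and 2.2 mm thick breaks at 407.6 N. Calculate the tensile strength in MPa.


Area = width * thickness = 8.4 * 2.2 = 18.48 mm^2
TS = force / area = 407.6 / 18.48 = 22.06 MPa

22.06 MPa


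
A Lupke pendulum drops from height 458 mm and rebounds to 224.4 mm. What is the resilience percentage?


Resilience = h_rebound / h_drop * 100
= 224.4 / 458 * 100
= 49.0%

49.0%


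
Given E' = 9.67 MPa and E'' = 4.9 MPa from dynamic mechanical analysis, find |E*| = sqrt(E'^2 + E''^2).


|E*| = sqrt(E'^2 + E''^2)
= sqrt(9.67^2 + 4.9^2)
= sqrt(93.5089 + 24.0100)
= 10.841 MPa

10.841 MPa


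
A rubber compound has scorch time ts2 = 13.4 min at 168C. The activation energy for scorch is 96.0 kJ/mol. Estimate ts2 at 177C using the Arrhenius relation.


Convert temperatures: T1 = 168 + 273.15 = 441.15 K, T2 = 177 + 273.15 = 450.15 K
ts2_new = 13.4 * exp(96000 / 8.314 * (1/450.15 - 1/441.15))
1/T2 - 1/T1 = -4.5321e-05
ts2_new = 7.94 min

7.94 min


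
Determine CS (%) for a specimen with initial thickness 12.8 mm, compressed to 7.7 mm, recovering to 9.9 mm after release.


CS = (t0 - recovered) / (t0 - ts) * 100
= (12.8 - 9.9) / (12.8 - 7.7) * 100
= 2.9 / 5.1 * 100
= 56.9%

56.9%


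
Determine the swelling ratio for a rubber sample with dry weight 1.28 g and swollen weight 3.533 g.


Q = W_swollen / W_dry
Q = 3.533 / 1.28
Q = 2.76

Q = 2.76


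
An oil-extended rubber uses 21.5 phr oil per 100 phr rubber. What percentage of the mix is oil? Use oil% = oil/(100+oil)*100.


Oil % = oil / (100 + oil) * 100
= 21.5 / (100 + 21.5) * 100
= 21.5 / 121.5 * 100
= 17.7%

17.7%


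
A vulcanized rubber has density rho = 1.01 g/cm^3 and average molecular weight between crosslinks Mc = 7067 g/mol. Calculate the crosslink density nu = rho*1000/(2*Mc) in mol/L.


nu = rho * 1000 / (2 * Mc)
nu = 1.01 * 1000 / (2 * 7067)
nu = 1010.0 / 14134
nu = 0.0715 mol/L

0.0715 mol/L
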